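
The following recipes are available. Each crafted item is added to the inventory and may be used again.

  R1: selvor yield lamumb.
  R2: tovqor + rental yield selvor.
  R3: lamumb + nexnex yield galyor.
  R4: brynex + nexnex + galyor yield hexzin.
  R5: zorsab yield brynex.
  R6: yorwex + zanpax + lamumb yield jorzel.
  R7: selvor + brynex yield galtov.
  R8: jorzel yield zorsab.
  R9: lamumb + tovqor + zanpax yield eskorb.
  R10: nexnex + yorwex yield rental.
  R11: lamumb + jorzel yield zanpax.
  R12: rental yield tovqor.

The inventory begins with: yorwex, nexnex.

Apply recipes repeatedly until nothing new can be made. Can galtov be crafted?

galtov would need selvor and brynex (R7), but brynex is never obtained.

No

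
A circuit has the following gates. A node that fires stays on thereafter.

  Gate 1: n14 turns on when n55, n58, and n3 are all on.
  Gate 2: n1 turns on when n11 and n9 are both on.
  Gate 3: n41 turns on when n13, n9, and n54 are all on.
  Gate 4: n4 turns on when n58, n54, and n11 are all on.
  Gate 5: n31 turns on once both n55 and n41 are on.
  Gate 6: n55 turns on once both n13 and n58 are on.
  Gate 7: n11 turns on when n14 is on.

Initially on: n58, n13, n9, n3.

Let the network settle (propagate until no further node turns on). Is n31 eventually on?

No

n31 would need n55 and n41 (Gate 5), but n41 never turns on.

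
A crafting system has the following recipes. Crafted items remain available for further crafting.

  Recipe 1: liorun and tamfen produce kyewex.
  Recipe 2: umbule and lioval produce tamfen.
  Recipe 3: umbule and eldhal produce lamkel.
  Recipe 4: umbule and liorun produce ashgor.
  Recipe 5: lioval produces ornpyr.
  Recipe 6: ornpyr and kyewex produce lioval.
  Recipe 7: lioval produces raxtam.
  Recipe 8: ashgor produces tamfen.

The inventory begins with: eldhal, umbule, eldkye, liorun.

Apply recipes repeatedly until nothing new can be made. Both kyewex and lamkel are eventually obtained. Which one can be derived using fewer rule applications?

lamkel

lamkel: Using Recipe 3, umbule and eldhal make lamkel. [1 rule application]
kyewex: Using Recipe 4, umbule and liorun make ashgor. ashgor → tamfen (Recipe 8). liorun and tamfen → kyewex (Recipe 1). [3 rule applications]
lamkel needs fewer.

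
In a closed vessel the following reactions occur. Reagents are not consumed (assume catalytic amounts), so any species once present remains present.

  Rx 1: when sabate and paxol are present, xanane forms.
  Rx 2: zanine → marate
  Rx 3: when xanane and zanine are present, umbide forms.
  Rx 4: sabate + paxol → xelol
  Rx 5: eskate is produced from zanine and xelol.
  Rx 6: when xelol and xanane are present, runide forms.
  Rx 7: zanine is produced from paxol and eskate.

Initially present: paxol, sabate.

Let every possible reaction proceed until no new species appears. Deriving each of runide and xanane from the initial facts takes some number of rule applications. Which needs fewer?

xanane

xanane: sabate and paxol present → xanane forms (Rx 1). [1 rule application]
runide: sabate and paxol present → xelol forms (Rx 4). sabate and paxol present → xanane forms (Rx 1). xelol and xanane present → runide forms (Rx 6). [3 rule applications]
xanane needs fewer.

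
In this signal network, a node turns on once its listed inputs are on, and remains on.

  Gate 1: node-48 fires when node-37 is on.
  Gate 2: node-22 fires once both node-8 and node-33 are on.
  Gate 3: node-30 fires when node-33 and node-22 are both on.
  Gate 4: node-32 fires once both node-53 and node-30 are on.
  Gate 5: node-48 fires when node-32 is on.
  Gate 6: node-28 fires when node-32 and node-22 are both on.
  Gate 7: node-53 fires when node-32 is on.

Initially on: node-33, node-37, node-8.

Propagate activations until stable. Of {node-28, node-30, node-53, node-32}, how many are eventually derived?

Gate 2: node-8 and node-33 on → node-22 on.
node-33 and node-22 are on, so node-30 fires (Gate 3).
node-28 would need node-32 and node-22 (Gate 6), but node-32 never turns on.
node-30: reached.
node-53 would need node-32 (Gate 7), but node-32 never turns on.
node-32 would need node-53 and node-30 (Gate 4), but node-53 never turns on.
Reached: node-30 — 1 of the 4.

1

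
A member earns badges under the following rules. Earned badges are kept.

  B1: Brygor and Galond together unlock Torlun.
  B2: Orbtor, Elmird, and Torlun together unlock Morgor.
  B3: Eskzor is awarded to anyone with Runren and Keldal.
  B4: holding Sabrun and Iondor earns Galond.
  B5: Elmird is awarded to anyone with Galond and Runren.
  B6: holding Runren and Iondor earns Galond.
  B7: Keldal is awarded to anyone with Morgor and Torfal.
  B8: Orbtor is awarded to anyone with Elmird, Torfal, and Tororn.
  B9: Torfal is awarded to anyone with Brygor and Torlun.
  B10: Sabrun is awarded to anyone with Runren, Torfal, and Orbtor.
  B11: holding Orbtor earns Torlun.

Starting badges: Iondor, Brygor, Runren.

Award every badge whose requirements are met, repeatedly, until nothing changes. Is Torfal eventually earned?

Yes

With Runren and Iondor, Galond is earned (B6).
With Brygor and Galond, Torlun is earned (B1).
With Brygor and Torlun, Torfal is earned (B9).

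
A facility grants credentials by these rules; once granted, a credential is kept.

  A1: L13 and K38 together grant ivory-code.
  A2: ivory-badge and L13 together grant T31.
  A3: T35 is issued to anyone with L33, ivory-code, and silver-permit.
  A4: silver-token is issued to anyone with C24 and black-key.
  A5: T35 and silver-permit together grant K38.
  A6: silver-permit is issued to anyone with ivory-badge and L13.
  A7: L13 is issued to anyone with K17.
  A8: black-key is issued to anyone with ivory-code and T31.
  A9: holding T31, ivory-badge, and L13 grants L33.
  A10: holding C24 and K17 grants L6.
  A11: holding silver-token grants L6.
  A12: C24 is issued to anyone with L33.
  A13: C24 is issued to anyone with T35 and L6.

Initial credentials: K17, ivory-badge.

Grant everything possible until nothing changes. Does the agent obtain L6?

Holding K17 grants L13 (A7).
Holding ivory-badge and L13 grants T31 (A2).
Holding T31, ivory-badge, and L13 grants L33 (A9).
Holding L33 grants C24 (A12).
Holding C24 and K17 grants L6 (A10).

Yes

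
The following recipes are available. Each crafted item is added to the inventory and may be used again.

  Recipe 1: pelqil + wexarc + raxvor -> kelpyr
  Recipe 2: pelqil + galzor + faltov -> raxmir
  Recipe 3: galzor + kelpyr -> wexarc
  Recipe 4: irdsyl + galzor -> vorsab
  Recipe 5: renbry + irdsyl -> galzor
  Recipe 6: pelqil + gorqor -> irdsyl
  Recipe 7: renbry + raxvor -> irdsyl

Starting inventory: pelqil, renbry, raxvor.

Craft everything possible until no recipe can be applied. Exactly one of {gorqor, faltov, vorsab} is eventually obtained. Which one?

Using Recipe 7, renbry and raxvor make irdsyl.
Using Recipe 5, renbry and irdsyl make galzor.
irdsyl + galzor -> vorsab (Recipe 4).
No rule produces faltov, and it is not given. No rule produces gorqor, and it is not given.

vorsab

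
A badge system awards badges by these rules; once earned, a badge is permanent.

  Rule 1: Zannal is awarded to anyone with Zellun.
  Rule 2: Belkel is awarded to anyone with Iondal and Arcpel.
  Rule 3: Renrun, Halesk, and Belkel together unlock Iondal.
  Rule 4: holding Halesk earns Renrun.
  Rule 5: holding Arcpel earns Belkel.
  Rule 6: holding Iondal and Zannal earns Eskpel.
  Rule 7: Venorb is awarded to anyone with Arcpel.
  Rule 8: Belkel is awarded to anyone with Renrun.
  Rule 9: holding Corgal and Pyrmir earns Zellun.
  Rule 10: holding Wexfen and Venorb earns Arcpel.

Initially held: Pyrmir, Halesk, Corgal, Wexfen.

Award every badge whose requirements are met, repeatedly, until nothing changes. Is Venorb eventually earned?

No

Venorb would need Arcpel (Rule 7), but Arcpel is never earned.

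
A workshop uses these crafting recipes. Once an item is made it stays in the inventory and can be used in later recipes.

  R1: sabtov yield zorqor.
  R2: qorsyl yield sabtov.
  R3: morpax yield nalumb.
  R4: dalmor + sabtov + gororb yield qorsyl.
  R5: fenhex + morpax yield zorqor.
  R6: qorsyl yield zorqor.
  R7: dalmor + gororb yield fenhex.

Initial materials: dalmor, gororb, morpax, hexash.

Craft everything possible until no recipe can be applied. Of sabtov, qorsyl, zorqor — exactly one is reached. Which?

dalmor + gororb → fenhex (R7).
fenhex + morpax → zorqor (R5).
qorsyl would need dalmor, sabtov, and gororb (R4), but sabtov is never obtained. sabtov would need qorsyl (R2), but qorsyl is never obtained.

zorqor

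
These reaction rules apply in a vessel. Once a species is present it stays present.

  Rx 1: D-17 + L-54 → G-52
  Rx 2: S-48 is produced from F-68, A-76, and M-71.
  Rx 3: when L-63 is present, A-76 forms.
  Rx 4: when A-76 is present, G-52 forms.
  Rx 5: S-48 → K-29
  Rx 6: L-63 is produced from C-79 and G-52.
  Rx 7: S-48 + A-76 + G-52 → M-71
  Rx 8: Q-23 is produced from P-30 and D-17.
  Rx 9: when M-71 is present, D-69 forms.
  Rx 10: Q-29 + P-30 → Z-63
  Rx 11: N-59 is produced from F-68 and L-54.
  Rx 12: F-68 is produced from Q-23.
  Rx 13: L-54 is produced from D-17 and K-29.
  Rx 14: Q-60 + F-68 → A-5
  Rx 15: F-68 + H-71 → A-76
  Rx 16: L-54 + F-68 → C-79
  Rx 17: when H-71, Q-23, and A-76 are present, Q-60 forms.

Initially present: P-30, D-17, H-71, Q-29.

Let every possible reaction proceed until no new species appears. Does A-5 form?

Yes

P-30 and D-17 present → Q-23 forms (Rx 8).
Q-23 present → F-68 forms (Rx 12).
F-68 and H-71 present → A-76 forms (Rx 15).
H-71, Q-23, and A-76 present → Q-60 forms (Rx 17).
Q-60 and F-68 present → A-5 forms (Rx 14).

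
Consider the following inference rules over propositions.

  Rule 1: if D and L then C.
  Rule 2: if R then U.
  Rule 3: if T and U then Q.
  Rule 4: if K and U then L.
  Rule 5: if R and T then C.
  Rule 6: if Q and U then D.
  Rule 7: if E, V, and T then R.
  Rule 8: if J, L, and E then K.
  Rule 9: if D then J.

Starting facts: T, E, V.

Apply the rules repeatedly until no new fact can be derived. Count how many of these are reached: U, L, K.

1

E, V, and T hold, so R follows (Rule 7).
From R, Rule 2 gives U.
U: reached.
L would need K and U (Rule 4), but K is never established.
K would need J, L, and E (Rule 8), but L is never established.
Reached: U — 1 of the 3.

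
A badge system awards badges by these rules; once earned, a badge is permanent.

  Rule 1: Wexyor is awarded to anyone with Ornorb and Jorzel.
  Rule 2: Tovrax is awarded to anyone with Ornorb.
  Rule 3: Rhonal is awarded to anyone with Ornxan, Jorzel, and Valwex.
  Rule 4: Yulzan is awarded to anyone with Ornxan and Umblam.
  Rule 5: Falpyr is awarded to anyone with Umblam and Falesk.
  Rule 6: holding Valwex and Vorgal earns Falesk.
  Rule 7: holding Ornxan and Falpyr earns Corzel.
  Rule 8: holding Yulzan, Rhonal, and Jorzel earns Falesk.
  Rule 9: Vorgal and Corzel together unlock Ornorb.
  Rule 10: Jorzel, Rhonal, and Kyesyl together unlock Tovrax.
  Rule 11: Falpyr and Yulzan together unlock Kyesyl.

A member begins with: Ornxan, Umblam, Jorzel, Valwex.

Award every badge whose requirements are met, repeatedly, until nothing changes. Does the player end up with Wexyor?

No

Wexyor would need Ornorb and Jorzel (Rule 1), but Ornorb is never earned.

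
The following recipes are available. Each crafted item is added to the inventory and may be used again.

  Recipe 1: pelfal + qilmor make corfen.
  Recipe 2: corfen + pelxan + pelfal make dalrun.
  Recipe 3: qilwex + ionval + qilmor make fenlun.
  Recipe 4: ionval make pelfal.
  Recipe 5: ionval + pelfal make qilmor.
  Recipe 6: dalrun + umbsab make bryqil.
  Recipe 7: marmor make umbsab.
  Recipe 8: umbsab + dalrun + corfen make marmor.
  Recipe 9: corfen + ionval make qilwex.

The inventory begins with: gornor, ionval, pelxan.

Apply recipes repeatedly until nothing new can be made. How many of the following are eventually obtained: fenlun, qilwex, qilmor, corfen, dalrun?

ionval → pelfal (Recipe 4).
Using Recipe 5, ionval and pelfal make qilmor.
pelfal + qilmor → corfen (Recipe 1).
Using Recipe 2, corfen, pelxan, and pelfal make dalrun.
corfen + ionval → qilwex (Recipe 9).
Using Recipe 3, qilwex, ionval, and qilmor make fenlun.
fenlun: reached.
qilwex: reached.
qilmor: reached.
corfen: reached.
dalrun: reached.
All 5 are reached.

5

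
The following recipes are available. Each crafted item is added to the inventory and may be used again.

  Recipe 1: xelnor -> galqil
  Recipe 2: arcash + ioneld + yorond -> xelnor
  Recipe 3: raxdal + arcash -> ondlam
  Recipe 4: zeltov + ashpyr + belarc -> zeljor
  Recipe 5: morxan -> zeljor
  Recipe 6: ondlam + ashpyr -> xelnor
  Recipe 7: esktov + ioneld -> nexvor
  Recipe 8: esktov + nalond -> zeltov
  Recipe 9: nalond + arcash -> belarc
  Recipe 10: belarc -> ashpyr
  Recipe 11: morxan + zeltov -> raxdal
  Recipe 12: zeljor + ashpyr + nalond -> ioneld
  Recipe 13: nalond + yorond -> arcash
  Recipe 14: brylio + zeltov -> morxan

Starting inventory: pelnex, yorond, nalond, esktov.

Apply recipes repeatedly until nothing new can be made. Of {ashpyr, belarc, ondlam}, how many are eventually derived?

nalond + yorond -> arcash (Recipe 13).
Using Recipe 9, nalond and arcash make belarc.
Using Recipe 10, belarc makes ashpyr.
ashpyr: reached.
belarc: reached.
ondlam would need raxdal and arcash (Recipe 3), but raxdal is never obtained.
Reached: ashpyr and belarc — 2 of the 3.

2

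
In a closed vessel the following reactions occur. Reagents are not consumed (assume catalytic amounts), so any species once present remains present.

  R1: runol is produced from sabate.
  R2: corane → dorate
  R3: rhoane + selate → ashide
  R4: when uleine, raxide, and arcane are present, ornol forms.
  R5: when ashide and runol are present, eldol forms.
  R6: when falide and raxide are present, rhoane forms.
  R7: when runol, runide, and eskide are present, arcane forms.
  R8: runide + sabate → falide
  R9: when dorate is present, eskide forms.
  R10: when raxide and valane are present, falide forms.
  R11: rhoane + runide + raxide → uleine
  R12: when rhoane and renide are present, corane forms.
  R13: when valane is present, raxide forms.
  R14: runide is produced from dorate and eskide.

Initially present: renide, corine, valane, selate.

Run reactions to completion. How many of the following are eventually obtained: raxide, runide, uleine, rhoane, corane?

5

valane present → raxide forms (R13).
raxide and valane present → falide forms (R10).
falide and raxide present → rhoane forms (R6).
rhoane and renide present → corane forms (R12).
corane present → dorate forms (R2).
dorate present → eskide forms (R9).
dorate and eskide present → runide forms (R14).
rhoane, runide, and raxide present → uleine forms (R11).
raxide: reached.
runide: reached.
uleine: reached.
rhoane: reached.
corane: reached.
All 5 are reached.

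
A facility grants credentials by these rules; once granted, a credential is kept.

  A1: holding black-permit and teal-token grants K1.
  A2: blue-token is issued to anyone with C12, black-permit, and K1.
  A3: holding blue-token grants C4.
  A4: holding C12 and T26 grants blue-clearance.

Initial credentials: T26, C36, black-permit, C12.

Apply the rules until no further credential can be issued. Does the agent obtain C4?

No

C4 would need blue-token (A3), but blue-token is never granted.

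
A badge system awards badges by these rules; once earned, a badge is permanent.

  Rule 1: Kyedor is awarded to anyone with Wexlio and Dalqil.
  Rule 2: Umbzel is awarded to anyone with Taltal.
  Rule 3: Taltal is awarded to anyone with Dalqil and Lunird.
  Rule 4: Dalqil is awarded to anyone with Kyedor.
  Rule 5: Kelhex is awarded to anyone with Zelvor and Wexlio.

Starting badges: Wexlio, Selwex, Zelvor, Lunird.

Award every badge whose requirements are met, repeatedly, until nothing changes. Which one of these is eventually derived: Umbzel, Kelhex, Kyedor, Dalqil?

With Zelvor and Wexlio, Kelhex is earned (Rule 5).
Umbzel would need Taltal (Rule 2), but Taltal is never earned. Dalqil would need Kyedor (Rule 4), but Kyedor is never earned. Kyedor would need Wexlio and Dalqil (Rule 1), but Dalqil is never earned.

Kelhex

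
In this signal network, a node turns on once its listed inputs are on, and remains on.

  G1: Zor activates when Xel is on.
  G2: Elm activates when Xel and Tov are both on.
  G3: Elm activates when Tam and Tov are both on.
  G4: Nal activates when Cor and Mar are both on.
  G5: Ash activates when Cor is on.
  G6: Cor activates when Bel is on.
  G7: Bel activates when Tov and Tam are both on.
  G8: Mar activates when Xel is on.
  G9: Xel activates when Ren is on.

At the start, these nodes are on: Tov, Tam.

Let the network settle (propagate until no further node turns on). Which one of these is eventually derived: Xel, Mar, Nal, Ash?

Ash

G7: Tov and Tam on → Bel on.
G6: Bel on → Cor on.
Cor is on, so Ash activates (G5).
Mar would need Xel (G8), but Xel never turns on. Xel would need Ren (G9), but Ren never turns on. Nal would need Cor and Mar (G4), but Mar never turns on.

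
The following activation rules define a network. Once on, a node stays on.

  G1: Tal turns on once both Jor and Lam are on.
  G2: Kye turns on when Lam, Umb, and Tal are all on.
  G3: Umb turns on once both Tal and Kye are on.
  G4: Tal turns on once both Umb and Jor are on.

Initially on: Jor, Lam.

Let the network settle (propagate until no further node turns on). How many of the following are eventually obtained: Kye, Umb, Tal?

1

G1: Jor and Lam on → Tal on.
Kye would need Lam, Umb, and Tal (G2), but Umb never turns on.
Umb would need Tal and Kye (G3), but Kye never turns on.
Tal: reached.
Reached: Tal — 1 of the 3.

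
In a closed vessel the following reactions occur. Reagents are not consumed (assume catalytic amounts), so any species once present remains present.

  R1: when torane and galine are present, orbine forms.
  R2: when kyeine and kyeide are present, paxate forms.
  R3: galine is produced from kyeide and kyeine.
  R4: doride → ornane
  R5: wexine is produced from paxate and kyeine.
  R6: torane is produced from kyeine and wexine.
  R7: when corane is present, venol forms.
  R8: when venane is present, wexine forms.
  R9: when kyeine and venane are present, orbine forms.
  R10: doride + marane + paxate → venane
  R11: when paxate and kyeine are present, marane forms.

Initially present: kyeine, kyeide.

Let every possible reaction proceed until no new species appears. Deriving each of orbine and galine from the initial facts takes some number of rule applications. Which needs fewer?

galine

galine: kyeide and kyeine present → galine forms (R3). [1 rule application]
orbine: kyeine and kyeide present → paxate forms (R2). kyeide and kyeine present → galine forms (R3). paxate and kyeine present → wexine forms (R5). kyeine and wexine present → torane forms (R6). torane and galine present → orbine forms (R1). [5 rule applications]
galine needs fewer.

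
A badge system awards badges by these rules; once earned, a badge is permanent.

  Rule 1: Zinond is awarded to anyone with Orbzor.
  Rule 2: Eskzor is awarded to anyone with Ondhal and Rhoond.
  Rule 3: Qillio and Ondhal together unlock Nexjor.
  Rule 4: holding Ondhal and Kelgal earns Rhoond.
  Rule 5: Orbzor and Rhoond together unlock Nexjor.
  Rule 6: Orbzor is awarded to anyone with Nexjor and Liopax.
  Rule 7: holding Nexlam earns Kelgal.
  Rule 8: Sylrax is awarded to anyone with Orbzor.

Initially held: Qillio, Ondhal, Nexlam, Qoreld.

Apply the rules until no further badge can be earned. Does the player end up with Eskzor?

With Nexlam, Kelgal is earned (Rule 7).
With Ondhal and Kelgal, Rhoond is earned (Rule 4).
With Ondhal and Rhoond, Eskzor is earned (Rule 2).

Yes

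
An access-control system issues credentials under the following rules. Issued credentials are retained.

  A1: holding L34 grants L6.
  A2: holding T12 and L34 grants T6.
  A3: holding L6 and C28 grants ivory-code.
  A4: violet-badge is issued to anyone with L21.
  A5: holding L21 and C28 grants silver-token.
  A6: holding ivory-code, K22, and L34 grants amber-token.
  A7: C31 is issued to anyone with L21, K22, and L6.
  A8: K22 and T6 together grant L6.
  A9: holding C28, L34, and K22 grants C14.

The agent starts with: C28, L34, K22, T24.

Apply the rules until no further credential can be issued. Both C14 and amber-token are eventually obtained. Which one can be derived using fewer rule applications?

C14: Holding C28, L34, and K22 grants C14 (A9). [1 rule application]
amber-token: Holding L34 grants L6 (A1). Holding L6 and C28 grants ivory-code (A3). Holding ivory-code, K22, and L34 grants amber-token (A6). [3 rule applications]
C14 needs fewer.

C14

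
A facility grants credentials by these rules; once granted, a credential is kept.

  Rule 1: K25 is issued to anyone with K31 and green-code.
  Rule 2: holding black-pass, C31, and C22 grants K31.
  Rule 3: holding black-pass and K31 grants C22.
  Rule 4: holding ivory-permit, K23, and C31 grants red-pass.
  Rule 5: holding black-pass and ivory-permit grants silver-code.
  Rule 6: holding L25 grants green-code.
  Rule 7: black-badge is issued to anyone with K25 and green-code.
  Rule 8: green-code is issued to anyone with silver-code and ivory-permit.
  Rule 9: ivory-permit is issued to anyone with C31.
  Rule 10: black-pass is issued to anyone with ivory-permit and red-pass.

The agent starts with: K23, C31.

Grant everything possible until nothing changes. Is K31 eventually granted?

No

K31 would need black-pass, C31, and C22 (Rule 2), but C22 is never granted.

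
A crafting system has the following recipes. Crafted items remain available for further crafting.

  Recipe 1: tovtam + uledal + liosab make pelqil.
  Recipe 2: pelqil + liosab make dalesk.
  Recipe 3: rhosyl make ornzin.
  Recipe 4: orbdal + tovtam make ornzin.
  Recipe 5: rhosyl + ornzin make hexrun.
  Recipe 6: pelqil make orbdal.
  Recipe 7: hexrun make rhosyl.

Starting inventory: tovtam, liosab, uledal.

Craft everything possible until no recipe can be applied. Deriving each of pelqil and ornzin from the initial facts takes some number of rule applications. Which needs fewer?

pelqil

pelqil: Using Recipe 1, tovtam, uledal, and liosab make pelqil. [1 rule application]
ornzin: Using Recipe 1, tovtam, uledal, and liosab make pelqil. pelqil → orbdal (Recipe 6). orbdal + tovtam → ornzin (Recipe 4). [3 rule applications]
pelqil needs fewer.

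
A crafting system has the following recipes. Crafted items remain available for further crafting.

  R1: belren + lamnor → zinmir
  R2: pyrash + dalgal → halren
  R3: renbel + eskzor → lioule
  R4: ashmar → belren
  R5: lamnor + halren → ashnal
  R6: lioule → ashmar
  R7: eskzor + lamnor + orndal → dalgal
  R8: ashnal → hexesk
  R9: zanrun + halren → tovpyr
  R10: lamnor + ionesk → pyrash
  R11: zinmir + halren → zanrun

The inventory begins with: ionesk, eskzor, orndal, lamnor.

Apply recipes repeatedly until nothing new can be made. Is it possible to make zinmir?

No

zinmir would need belren and lamnor (R1), but belren is never obtained.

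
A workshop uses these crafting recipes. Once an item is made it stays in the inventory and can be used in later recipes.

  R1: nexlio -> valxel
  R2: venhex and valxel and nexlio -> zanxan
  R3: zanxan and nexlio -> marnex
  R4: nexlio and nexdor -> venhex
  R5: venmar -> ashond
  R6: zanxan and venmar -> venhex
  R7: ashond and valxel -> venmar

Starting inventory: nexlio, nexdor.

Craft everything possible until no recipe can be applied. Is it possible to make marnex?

Using R4, nexlio and nexdor make venhex.
Using R1, nexlio makes valxel.
venhex and valxel and nexlio -> zanxan (R2).
zanxan and nexlio -> marnex (R3).

Yes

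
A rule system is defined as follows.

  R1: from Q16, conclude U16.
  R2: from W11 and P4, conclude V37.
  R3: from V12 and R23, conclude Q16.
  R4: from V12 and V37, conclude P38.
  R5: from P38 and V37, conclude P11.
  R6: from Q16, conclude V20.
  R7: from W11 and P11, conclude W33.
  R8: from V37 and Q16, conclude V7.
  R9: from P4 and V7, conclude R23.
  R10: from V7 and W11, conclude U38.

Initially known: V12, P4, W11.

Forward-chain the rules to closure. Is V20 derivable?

V20 would need Q16 (R6), but Q16 is never established.

No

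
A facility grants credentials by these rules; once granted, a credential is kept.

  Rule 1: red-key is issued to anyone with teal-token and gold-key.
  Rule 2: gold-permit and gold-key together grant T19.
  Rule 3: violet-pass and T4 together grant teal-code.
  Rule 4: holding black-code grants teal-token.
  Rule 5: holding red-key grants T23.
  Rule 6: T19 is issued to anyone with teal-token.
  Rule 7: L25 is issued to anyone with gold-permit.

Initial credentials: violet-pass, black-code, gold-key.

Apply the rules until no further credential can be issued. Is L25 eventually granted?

No

L25 would need gold-permit (Rule 7), but gold-permit is never granted.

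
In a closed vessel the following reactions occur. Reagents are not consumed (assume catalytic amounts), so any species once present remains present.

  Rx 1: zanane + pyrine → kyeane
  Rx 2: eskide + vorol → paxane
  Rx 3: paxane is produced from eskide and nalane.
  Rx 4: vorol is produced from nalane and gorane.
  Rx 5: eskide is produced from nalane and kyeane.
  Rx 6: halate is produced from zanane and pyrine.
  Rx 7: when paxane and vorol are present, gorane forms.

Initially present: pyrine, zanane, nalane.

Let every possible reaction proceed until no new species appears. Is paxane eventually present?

Yes

zanane and pyrine present → kyeane forms (Rx 1).
nalane and kyeane present → eskide forms (Rx 5).
eskide and nalane present → paxane forms (Rx 3).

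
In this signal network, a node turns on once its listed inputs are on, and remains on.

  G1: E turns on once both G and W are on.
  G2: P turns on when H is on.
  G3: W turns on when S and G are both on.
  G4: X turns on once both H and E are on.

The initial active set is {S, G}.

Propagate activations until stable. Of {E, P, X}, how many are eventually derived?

S and G are on, so W turns on (G3).
G and W are on, so E turns on (G1).
E: reached.
P would need H (G2), but H never turns on.
X would need H and E (G4), but H never turns on.
Reached: E — 1 of the 3.

1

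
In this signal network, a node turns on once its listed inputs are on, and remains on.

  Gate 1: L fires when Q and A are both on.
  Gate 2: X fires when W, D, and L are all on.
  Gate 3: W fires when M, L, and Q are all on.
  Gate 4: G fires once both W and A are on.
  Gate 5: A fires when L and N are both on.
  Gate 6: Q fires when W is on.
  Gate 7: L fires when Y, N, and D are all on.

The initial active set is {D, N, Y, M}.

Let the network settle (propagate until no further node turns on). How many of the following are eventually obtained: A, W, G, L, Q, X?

Gate 7: Y, N, and D on → L on.
Gate 5: L and N on → A on.
A: reached.
W would need M, L, and Q (Gate 3), but Q never turns on.
G would need W and A (Gate 4), but W never turns on.
L: reached.
Q would need W (Gate 6), but W never turns on.
X would need W, D, and L (Gate 2), but W never turns on.
Reached: A and L — 2 of the 6.

2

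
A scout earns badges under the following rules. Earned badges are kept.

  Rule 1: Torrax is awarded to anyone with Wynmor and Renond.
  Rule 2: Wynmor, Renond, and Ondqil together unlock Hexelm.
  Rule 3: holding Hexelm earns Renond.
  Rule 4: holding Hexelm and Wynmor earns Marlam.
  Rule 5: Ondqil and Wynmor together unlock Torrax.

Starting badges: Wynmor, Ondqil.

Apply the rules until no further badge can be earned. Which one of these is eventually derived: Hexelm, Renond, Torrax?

With Ondqil and Wynmor, Torrax is earned (Rule 5).
Hexelm would need Wynmor, Renond, and Ondqil (Rule 2), but Renond is never earned. Renond would need Hexelm (Rule 3), but Hexelm is never earned.

Torrax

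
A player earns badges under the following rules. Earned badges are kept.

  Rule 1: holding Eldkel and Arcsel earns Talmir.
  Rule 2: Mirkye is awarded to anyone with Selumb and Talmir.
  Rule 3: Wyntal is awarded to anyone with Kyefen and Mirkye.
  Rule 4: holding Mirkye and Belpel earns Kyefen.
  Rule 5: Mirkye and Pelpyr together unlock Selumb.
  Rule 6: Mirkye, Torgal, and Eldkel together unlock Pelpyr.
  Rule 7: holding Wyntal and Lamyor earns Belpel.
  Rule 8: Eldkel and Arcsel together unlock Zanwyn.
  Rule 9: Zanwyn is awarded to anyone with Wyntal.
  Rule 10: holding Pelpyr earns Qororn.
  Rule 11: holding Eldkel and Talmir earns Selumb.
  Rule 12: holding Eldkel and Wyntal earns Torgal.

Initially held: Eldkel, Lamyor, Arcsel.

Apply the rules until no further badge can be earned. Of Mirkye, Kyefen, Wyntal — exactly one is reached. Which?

Mirkye

With Eldkel and Arcsel, Talmir is earned (Rule 1).
With Eldkel and Talmir, Selumb is earned (Rule 11).
With Selumb and Talmir, Mirkye is earned (Rule 2).
Wyntal would need Kyefen and Mirkye (Rule 3), but Kyefen is never earned. Kyefen would need Mirkye and Belpel (Rule 4), but Belpel is never earned.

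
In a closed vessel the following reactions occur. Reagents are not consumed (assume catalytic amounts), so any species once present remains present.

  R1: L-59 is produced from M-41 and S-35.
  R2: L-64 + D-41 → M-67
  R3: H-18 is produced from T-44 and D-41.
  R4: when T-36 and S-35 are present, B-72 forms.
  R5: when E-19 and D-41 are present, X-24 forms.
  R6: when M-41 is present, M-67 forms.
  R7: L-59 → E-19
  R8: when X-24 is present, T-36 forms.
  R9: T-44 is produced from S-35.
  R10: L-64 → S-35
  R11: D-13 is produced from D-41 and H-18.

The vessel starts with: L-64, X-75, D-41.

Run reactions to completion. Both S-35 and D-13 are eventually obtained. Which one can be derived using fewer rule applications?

S-35: L-64 present → S-35 forms (R10). [1 rule application]
D-13: L-64 present → S-35 forms (R10). S-35 present → T-44 forms (R9). T-44 and D-41 present → H-18 forms (R3). D-41 and H-18 present → D-13 forms (R11). [4 rule applications]
S-35 needs fewer.

S-35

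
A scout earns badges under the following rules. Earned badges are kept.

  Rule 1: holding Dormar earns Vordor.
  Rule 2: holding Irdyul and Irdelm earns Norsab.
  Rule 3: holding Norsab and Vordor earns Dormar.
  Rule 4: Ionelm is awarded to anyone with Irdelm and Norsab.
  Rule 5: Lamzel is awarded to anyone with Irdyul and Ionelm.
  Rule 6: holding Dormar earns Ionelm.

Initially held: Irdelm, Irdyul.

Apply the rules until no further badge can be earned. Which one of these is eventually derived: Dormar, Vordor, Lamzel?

With Irdyul and Irdelm, Norsab is earned (Rule 2).
With Irdelm and Norsab, Ionelm is earned (Rule 4).
With Irdyul and Ionelm, Lamzel is earned (Rule 5).
Dormar would need Norsab and Vordor (Rule 3), but Vordor is never earned. Vordor would need Dormar (Rule 1), but Dormar is never earned.

Lamzel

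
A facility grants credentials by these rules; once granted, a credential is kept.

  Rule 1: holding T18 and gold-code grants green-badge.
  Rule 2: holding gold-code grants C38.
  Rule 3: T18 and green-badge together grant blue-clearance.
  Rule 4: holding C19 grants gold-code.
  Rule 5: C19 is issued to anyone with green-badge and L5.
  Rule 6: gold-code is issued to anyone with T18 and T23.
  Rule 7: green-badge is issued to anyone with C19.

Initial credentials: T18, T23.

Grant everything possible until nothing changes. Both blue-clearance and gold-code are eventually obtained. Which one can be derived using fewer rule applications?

gold-code

gold-code: Holding T18 and T23 grants gold-code (Rule 6). [1 rule application]
blue-clearance: Holding T18 and T23 grants gold-code (Rule 6). Holding T18 and gold-code grants green-badge (Rule 1). Holding T18 and green-badge grants blue-clearance (Rule 3). [3 rule applications]
gold-code needs fewer.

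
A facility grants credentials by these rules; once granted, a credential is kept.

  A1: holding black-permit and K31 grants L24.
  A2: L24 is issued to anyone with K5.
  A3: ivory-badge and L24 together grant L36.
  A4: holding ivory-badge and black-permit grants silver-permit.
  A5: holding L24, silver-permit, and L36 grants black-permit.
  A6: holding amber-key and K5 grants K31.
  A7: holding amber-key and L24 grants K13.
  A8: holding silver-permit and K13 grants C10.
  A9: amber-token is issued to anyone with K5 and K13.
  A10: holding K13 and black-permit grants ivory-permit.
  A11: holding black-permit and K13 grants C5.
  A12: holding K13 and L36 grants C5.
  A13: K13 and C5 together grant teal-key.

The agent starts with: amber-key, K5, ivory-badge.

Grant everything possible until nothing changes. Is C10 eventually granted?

No

C10 would need silver-permit and K13 (A8), but silver-permit is never granted.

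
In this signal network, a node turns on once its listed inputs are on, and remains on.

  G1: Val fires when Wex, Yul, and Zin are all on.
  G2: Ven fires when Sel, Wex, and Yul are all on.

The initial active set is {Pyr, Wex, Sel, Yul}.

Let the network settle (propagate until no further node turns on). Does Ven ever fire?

Yes

Sel, Wex, and Yul are on, so Ven fires (G2).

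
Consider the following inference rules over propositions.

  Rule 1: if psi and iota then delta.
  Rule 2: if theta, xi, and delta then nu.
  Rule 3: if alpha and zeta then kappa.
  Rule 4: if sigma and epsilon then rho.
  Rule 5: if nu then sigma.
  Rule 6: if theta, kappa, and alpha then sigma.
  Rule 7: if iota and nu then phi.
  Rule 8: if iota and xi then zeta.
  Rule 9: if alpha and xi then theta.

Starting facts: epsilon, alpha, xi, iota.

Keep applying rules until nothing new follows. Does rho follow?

Yes

iota and xi hold, so zeta follows (Rule 8).
From alpha and xi, Rule 9 gives theta.
alpha and zeta hold, so kappa follows (Rule 3).
From theta, kappa, and alpha, Rule 6 gives sigma.
sigma and epsilon hold, so rho follows (Rule 4).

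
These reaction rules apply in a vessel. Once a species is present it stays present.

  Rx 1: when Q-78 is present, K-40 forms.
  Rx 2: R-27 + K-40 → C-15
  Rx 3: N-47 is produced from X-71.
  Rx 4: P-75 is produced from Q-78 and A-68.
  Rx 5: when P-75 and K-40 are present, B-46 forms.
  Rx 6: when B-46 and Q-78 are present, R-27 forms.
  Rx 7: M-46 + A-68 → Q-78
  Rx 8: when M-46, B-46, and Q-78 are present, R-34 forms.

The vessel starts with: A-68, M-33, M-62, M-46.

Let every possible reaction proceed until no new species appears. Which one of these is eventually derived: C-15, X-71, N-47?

C-15

M-46 and A-68 present → Q-78 forms (Rx 7).
Q-78 present → K-40 forms (Rx 1).
Q-78 and A-68 present → P-75 forms (Rx 4).
P-75 and K-40 present → B-46 forms (Rx 5).
B-46 and Q-78 present → R-27 forms (Rx 6).
R-27 and K-40 present → C-15 forms (Rx 2).
No rule produces X-71, and it is not given. N-47 would need X-71 (Rx 3), but X-71 never forms.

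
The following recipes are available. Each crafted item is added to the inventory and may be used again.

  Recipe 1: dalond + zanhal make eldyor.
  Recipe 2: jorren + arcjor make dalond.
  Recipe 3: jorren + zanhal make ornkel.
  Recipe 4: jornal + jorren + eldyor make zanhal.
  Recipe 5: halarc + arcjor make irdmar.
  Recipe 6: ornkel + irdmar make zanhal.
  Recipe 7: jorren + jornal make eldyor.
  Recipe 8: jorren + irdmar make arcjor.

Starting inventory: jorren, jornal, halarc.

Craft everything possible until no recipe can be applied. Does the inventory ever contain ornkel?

jorren + jornal → eldyor (Recipe 7).
jornal + jorren + eldyor → zanhal (Recipe 4).
jorren + zanhal → ornkel (Recipe 3).

Yes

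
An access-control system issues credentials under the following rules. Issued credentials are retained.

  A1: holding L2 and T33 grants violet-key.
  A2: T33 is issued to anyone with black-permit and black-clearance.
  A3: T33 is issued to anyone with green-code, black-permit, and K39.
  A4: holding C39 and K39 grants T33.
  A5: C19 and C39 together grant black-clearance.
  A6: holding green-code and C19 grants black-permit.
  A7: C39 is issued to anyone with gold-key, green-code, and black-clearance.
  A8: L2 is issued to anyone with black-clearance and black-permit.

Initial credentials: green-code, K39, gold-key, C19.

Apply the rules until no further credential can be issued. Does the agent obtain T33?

Holding green-code and C19 grants black-permit (A6).
Holding green-code, black-permit, and K39 grants T33 (A3).

Yes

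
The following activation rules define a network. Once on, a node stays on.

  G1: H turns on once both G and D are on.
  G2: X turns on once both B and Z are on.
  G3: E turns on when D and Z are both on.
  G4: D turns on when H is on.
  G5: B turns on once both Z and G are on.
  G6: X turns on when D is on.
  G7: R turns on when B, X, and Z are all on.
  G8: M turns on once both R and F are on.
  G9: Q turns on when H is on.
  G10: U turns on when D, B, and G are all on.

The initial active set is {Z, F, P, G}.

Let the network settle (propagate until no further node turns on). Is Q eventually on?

No

Q would need H (G9), but H never turns on.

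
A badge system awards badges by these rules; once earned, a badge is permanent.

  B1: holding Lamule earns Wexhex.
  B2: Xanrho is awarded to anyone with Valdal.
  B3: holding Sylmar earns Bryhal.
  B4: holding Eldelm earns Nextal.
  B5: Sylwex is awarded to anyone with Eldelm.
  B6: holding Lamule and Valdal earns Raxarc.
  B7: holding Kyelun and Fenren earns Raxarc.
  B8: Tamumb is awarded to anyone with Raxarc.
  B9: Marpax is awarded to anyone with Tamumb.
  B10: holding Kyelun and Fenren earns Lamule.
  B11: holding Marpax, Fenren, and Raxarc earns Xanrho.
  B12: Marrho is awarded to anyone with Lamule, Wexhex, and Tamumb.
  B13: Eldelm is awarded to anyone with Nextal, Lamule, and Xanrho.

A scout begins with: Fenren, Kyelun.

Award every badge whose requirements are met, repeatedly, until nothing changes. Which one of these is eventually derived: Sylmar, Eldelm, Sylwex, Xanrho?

Xanrho

With Kyelun and Fenren, Raxarc is earned (B7).
With Raxarc, Tamumb is earned (B8).
With Tamumb, Marpax is earned (B9).
With Marpax, Fenren, and Raxarc, Xanrho is earned (B11).
Sylwex would need Eldelm (B5), but Eldelm is never earned. No rule produces Sylmar, and it is not given. Eldelm would need Nextal, Lamule, and Xanrho (B13), but Nextal is never earned.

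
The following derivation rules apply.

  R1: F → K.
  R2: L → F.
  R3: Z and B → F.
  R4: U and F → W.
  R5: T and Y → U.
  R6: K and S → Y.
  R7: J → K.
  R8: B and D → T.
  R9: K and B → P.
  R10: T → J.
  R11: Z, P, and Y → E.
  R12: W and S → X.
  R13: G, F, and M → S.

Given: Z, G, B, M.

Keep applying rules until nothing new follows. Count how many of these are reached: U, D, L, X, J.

U would need T and Y (R5), but T is never established.
No rule produces D, and it is not given.
No rule produces L, and it is not given.
X would need W and S (R12), but W is never established.
J would need T (R10), but T is never established.
None of the 5 are reached.

0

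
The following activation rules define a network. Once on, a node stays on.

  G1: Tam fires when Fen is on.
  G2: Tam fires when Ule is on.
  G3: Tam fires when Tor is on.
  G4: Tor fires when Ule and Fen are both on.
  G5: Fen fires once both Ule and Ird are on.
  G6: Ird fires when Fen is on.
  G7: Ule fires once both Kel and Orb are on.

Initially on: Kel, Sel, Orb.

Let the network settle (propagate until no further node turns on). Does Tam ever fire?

Yes

G7: Kel and Orb on → Ule on.
G2: Ule on → Tam on.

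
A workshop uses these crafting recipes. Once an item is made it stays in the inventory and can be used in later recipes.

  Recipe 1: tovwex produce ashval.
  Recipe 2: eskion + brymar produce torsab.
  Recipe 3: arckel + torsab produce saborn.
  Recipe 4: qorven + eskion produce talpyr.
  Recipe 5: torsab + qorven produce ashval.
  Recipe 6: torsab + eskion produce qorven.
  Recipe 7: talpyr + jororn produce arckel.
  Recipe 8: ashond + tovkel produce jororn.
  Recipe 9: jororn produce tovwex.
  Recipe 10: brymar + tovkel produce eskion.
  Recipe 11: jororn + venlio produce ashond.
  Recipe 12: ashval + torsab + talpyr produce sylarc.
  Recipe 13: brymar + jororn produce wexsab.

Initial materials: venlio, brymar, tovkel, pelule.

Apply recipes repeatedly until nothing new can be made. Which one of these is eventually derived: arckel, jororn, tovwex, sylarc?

sylarc

Using Recipe 10, brymar and tovkel make eskion.
Using Recipe 2, eskion and brymar make torsab.
torsab + eskion → qorven (Recipe 6).
Using Recipe 4, qorven and eskion make talpyr.
Using Recipe 5, torsab and qorven make ashval.
ashval + torsab + talpyr → sylarc (Recipe 12).
tovwex would need jororn (Recipe 9), but jororn is never obtained. arckel would need talpyr and jororn (Recipe 7), but jororn is never obtained. jororn would need ashond and tovkel (Recipe 8), but ashond is never obtained.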